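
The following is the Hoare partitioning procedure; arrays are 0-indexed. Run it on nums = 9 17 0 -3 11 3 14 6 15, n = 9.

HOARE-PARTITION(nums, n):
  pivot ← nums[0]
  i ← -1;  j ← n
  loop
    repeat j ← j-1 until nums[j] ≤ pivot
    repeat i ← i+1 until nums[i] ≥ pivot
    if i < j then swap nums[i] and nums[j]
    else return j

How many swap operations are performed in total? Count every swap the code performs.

2

pivot=9
j stops at 7 (6), i stops at 0 (9); swap ⇒ 6 17 0 -3 11 3 14 9 15
j stops at 5 (3), i stops at 1 (17); swap ⇒ 6 3 0 -3 11 17 14 9 15
j stops at 3, i stops at 4; i≥j ⇒ return 3. nums=6 3 0 -3 11 17 14 9 15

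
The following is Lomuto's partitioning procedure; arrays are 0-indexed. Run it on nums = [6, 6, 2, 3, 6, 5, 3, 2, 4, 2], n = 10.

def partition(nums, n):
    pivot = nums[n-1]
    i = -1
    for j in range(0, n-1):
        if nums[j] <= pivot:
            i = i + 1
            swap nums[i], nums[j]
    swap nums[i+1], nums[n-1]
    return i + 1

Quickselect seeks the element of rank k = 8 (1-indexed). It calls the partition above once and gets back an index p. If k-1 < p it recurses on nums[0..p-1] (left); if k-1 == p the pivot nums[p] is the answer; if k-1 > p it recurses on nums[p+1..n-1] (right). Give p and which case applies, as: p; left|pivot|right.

pivot = nums[9] = 2; i = -1
j=0: nums[0]=6 > 2 → no swap
j=1: nums[1]=6 > 2 → no swap
j=2: nums[2]=2 ≤ 2 → i=0, swap nums[0],nums[2] → [2, 6, 6, 3, 6, 5, 3, 2, 4, 2]
j=3: nums[3]=3 > 2 → no swap
j=4: nums[4]=6 > 2 → no swap
j=5: nums[5]=5 > 2 → no swap
j=6: nums[6]=3 > 2 → no swap
j=7: nums[7]=2 ≤ 2 → i=1, swap nums[1],nums[7] → [2, 2, 6, 3, 6, 5, 3, 6, 4, 2]
j=8: nums[8]=4 > 2 → no swap
final swap nums[2],nums[9] → [2, 2, 2, 3, 6, 5, 3, 6, 4, 6]; return 2
p = 2; k-1 = 7 > 2 ⇒ right

2; right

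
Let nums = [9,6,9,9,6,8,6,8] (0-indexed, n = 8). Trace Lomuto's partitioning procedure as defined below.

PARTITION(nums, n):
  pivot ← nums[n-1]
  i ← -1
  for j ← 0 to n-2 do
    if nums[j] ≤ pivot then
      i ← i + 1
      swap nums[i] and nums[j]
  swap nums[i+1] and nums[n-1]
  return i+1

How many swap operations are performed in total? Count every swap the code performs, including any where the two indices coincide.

5

pivot=8, i=-1
j=0: 9>8, skip
j=1: 6≤8, i=0, swap(0,1) ⇒ [6,9,9,9,6,8,6,8]
j=2: 9>8, skip
j=3: 9>8, skip
j=4: 6≤8, i=1, swap(1,4) ⇒ [6,6,9,9,9,8,6,8]
j=5: 8≤8, i=2, swap(2,5) ⇒ [6,6,8,9,9,9,6,8]
j=6: 6≤8, i=3, swap(3,6) ⇒ [6,6,8,6,9,9,9,8]
swap(4,7) ⇒ [6,6,8,6,8,9,9,9]; return 4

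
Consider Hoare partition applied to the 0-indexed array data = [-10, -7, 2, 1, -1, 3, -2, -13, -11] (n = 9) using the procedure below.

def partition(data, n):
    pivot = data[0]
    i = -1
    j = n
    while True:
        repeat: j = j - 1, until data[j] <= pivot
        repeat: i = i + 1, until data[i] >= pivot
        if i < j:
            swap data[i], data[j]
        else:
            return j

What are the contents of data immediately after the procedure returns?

pivot = data[0] = -10; i = -1, j = 9
j→8 (data[8]=-11≤-10), i→0 (data[0]=-10≥-10); i<j, swap → [-11, -7, 2, 1, -1, 3, -2, -13, -10]
j→7 (data[7]=-13≤-10), i→1 (data[1]=-7≥-10); i<j, swap → [-11, -13, 2, 1, -1, 3, -2, -7, -10]
j→1, i→2; i≥j, return j=1. data = [-11, -13, 2, 1, -1, 3, -2, -7, -10]

[-11, -13, 2, 1, -1, 3, -2, -7, -10]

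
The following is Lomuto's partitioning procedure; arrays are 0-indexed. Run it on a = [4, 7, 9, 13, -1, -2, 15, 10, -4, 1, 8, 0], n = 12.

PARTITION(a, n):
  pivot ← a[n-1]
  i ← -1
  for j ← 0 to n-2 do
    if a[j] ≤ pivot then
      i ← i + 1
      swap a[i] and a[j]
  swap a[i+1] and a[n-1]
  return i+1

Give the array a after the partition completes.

[-1, -2, -4, 0, 4, 7, 15, 10, 9, 1, 8, 13]

pivot = a[11] = 0; i = -1
j=0: a[0]=4 > 0 → no swap
j=1: a[1]=7 > 0 → no swap
j=2: a[2]=9 > 0 → no swap
j=3: a[3]=13 > 0 → no swap
j=4: a[4]=-1 ≤ 0 → i=0, swap a[0],a[4] → [-1, 7, 9, 13, 4, -2, 15, 10, -4, 1, 8, 0]
j=5: a[5]=-2 ≤ 0 → i=1, swap a[1],a[5] → [-1, -2, 9, 13, 4, 7, 15, 10, -4, 1, 8, 0]
j=6: a[6]=15 > 0 → no swap
j=7: a[7]=10 > 0 → no swap
j=8: a[8]=-4 ≤ 0 → i=2, swap a[2],a[8] → [-1, -2, -4, 13, 4, 7, 15, 10, 9, 1, 8, 0]
j=9: a[9]=1 > 0 → no swap
j=10: a[10]=8 > 0 → no swap
final swap a[3],a[11] → [-1, -2, -4, 0, 4, 7, 15, 10, 9, 1, 8, 13]; return 3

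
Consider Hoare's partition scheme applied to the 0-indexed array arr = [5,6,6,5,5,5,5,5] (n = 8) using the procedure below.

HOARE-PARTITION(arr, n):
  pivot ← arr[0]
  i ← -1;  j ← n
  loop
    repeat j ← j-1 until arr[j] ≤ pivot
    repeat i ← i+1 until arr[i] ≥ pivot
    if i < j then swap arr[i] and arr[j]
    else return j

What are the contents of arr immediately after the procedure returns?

[5,5,5,5,5,6,6,5]

pivot = arr[0] = 5; i = -1, j = 8
j→7 (arr[7]=5≤5), i→0 (arr[0]=5≥5); i<j, swap → [5,6,6,5,5,5,5,5]
j→6 (arr[6]=5≤5), i→1 (arr[1]=6≥5); i<j, swap → [5,5,6,5,5,5,6,5]
j→5 (arr[5]=5≤5), i→2 (arr[2]=6≥5); i<j, swap → [5,5,5,5,5,6,6,5]
j→4 (arr[4]=5≤5), i→3 (arr[3]=5≥5); i<j, swap → [5,5,5,5,5,6,6,5]
j→3, i→4; i≥j, return j=3. arr = [5,5,5,5,5,6,6,5]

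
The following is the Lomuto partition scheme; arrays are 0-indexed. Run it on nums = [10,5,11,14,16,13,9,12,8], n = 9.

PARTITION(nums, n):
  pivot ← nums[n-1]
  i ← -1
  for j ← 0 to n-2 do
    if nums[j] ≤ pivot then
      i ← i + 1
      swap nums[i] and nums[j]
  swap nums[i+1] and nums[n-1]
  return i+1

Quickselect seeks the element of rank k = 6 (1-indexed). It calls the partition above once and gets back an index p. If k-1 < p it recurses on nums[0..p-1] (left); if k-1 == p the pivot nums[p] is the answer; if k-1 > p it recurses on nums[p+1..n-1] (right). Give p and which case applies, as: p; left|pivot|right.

1; right

pivot = nums[8] = 8; i = -1
j=0: nums[0]=10 > 8 → no swap
j=1: nums[1]=5 ≤ 8 → i=0, swap nums[0],nums[1] → [5,10,11,14,16,13,9,12,8]
j=2: nums[2]=11 > 8 → no swap
j=3: nums[3]=14 > 8 → no swap
j=4: nums[4]=16 > 8 → no swap
j=5: nums[5]=13 > 8 → no swap
j=6: nums[6]=9 > 8 → no swap
j=7: nums[7]=12 > 8 → no swap
final swap nums[1],nums[8] → [5,8,11,14,16,13,9,12,10]; return 1
p = 1; k-1 = 5 > 1 ⇒ right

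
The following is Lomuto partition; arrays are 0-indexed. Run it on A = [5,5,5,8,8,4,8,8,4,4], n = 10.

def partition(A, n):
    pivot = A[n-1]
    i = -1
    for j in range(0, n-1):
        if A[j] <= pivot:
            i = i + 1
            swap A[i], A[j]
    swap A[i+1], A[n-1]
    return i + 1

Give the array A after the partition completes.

[4,4,4,8,8,5,8,8,5,5]

pivot = A[9] = 4; i = -1
j=0: A[0]=5 > 4 → no swap
j=1: A[1]=5 > 4 → no swap
j=2: A[2]=5 > 4 → no swap
j=3: A[3]=8 > 4 → no swap
j=4: A[4]=8 > 4 → no swap
j=5: A[5]=4 ≤ 4 → i=0, swap A[0],A[5] → [4,5,5,8,8,5,8,8,4,4]
j=6: A[6]=8 > 4 → no swap
j=7: A[7]=8 > 4 → no swap
j=8: A[8]=4 ≤ 4 → i=1, swap A[1],A[8] → [4,4,5,8,8,5,8,8,5,4]
final swap A[2],A[9] → [4,4,4,8,8,5,8,8,5,5]; return 2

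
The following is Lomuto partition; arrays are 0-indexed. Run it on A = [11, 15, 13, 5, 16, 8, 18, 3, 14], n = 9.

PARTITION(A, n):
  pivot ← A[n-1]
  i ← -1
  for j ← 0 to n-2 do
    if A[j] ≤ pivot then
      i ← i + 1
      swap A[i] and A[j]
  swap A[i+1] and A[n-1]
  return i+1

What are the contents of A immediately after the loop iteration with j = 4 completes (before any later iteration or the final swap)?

[11, 13, 5, 15, 16, 8, 18, 3, 14]

pivot=14, i=-1
j=0: 11≤14, i=0, swap(0,0) ⇒ [11, 15, 13, 5, 16, 8, 18, 3, 14]
j=1: 15>14, skip
j=2: 13≤14, i=1, swap(1,2) ⇒ [11, 13, 15, 5, 16, 8, 18, 3, 14]
j=3: 5≤14, i=2, swap(2,3) ⇒ [11, 13, 5, 15, 16, 8, 18, 3, 14]
j=4: 16>14, skip
(after j=4) A = [11, 13, 5, 15, 16, 8, 18, 3, 14]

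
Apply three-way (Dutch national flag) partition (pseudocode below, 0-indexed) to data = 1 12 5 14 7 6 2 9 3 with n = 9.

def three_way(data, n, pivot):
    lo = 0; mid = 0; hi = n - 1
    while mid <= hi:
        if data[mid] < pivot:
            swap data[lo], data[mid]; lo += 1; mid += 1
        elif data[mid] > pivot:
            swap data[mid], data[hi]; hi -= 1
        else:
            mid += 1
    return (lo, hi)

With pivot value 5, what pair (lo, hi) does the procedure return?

(3, 3)

lo=0 mid=0 hi=8
1<5: swap(0,0), lo=1 mid=1 ⇒ 1 12 5 14 7 6 2 9 3
12>5: swap(1,8), hi=7 ⇒ 1 3 5 14 7 6 2 9 12
3<5: swap(1,1), lo=2 mid=2 ⇒ 1 3 5 14 7 6 2 9 12
5=5: mid=3
14>5: swap(3,7), hi=6 ⇒ 1 3 5 9 7 6 2 14 12
9>5: swap(3,6), hi=5 ⇒ 1 3 5 2 7 6 9 14 12
2<5: swap(2,3), lo=3 mid=4 ⇒ 1 3 2 5 7 6 9 14 12
7>5: swap(4,5), hi=4 ⇒ 1 3 2 5 6 7 9 14 12
6>5: swap(4,4), hi=3 ⇒ 1 3 2 5 6 7 9 14 12
done. lo=3 hi=3; data=1 3 2 5 6 7 9 14 12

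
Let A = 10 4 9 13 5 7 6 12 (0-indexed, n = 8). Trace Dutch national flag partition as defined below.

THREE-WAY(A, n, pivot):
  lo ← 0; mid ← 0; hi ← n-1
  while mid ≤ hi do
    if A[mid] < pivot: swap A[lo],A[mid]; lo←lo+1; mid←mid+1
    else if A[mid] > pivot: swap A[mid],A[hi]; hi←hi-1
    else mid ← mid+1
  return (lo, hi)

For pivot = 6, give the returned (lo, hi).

pivot = 6; lo=0, mid=0, hi=7
A[mid]=10>6: swap A[0],A[7]; hi=6 → 12 4 9 13 5 7 6 10
A[mid]=12>6: swap A[0],A[6]; hi=5 → 6 4 9 13 5 7 12 10
A[mid]=6=6: mid=1
A[mid]=4<6: swap A[0],A[1]; lo=1,mid=2 → 4 6 9 13 5 7 12 10
A[mid]=9>6: swap A[2],A[5]; hi=4 → 4 6 7 13 5 9 12 10
A[mid]=7>6: swap A[2],A[4]; hi=3 → 4 6 5 13 7 9 12 10
A[mid]=5<6: swap A[1],A[2]; lo=2,mid=3 → 4 5 6 13 7 9 12 10
A[mid]=13>6: swap A[3],A[3]; hi=2 → 4 5 6 13 7 9 12 10
end: lo=2, hi=2; A = 4 5 6 13 7 9 12 10

(2, 2)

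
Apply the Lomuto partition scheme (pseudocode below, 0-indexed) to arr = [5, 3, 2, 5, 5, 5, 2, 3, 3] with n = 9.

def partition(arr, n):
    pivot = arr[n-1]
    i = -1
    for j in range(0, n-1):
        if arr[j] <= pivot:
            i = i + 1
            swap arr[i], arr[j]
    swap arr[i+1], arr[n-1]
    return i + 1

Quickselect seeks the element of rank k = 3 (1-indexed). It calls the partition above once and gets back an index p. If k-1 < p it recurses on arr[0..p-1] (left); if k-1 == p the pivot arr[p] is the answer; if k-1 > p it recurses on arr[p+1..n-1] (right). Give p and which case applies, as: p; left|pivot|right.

pivot=3, i=-1
j=0: 5>3, skip
j=1: 3≤3, i=0, swap(0,1) ⇒ [3, 5, 2, 5, 5, 5, 2, 3, 3]
j=2: 2≤3, i=1, swap(1,2) ⇒ [3, 2, 5, 5, 5, 5, 2, 3, 3]
j=3: 5>3, skip
j=4: 5>3, skip
j=5: 5>3, skip
j=6: 2≤3, i=2, swap(2,6) ⇒ [3, 2, 2, 5, 5, 5, 5, 3, 3]
j=7: 3≤3, i=3, swap(3,7) ⇒ [3, 2, 2, 3, 5, 5, 5, 5, 3]
swap(4,8) ⇒ [3, 2, 2, 3, 3, 5, 5, 5, 5]; return 4
p = 4; k-1 = 2 < 4 ⇒ left

4; left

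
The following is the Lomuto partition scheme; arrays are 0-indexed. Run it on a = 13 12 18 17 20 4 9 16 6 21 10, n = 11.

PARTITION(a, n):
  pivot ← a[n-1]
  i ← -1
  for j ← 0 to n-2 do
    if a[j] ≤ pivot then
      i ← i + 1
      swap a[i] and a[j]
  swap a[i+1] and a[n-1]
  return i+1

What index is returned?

pivot = a[10] = 10; i = -1
j=0: a[0]=13 > 10 → no swap
j=1: a[1]=12 > 10 → no swap
j=2: a[2]=18 > 10 → no swap
j=3: a[3]=17 > 10 → no swap
j=4: a[4]=20 > 10 → no swap
j=5: a[5]=4 ≤ 10 → i=0, swap a[0],a[5] → 4 12 18 17 20 13 9 16 6 21 10
j=6: a[6]=9 ≤ 10 → i=1, swap a[1],a[6] → 4 9 18 17 20 13 12 16 6 21 10
j=7: a[7]=16 > 10 → no swap
j=8: a[8]=6 ≤ 10 → i=2, swap a[2],a[8] → 4 9 6 17 20 13 12 16 18 21 10
j=9: a[9]=21 > 10 → no swap
final swap a[3],a[10] → 4 9 6 10 20 13 12 16 18 21 17; return 3

3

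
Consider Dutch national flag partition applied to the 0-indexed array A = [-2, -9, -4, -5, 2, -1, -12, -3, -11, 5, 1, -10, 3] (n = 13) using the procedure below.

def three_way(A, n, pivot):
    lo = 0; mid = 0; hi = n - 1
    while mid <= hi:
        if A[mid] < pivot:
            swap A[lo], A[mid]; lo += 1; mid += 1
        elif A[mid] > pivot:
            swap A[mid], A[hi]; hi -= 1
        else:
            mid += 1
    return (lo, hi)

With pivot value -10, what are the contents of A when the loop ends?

[-11, -12, -10, 2, -1, -5, -3, -4, 5, 1, -9, 3, -2]

pivot = -10; lo=0, mid=0, hi=12
A[mid]=-2>-10: swap A[0],A[12]; hi=11 → [3, -9, -4, -5, 2, -1, -12, -3, -11, 5, 1, -10, -2]
A[mid]=3>-10: swap A[0],A[11]; hi=10 → [-10, -9, -4, -5, 2, -1, -12, -3, -11, 5, 1, 3, -2]
A[mid]=-10=-10: mid=1
A[mid]=-9>-10: swap A[1],A[10]; hi=9 → [-10, 1, -4, -5, 2, -1, -12, -3, -11, 5, -9, 3, -2]
A[mid]=1>-10: swap A[1],A[9]; hi=8 → [-10, 5, -4, -5, 2, -1, -12, -3, -11, 1, -9, 3, -2]
A[mid]=5>-10: swap A[1],A[8]; hi=7 → [-10, -11, -4, -5, 2, -1, -12, -3, 5, 1, -9, 3, -2]
A[mid]=-11<-10: swap A[0],A[1]; lo=1,mid=2 → [-11, -10, -4, -5, 2, -1, -12, -3, 5, 1, -9, 3, -2]
A[mid]=-4>-10: swap A[2],A[7]; hi=6 → [-11, -10, -3, -5, 2, -1, -12, -4, 5, 1, -9, 3, -2]
A[mid]=-3>-10: swap A[2],A[6]; hi=5 → [-11, -10, -12, -5, 2, -1, -3, -4, 5, 1, -9, 3, -2]
A[mid]=-12<-10: swap A[1],A[2]; lo=2,mid=3 → [-11, -12, -10, -5, 2, -1, -3, -4, 5, 1, -9, 3, -2]
A[mid]=-5>-10: swap A[3],A[5]; hi=4 → [-11, -12, -10, -1, 2, -5, -3, -4, 5, 1, -9, 3, -2]
A[mid]=-1>-10: swap A[3],A[4]; hi=3 → [-11, -12, -10, 2, -1, -5, -3, -4, 5, 1, -9, 3, -2]
A[mid]=2>-10: swap A[3],A[3]; hi=2 → [-11, -12, -10, 2, -1, -5, -3, -4, 5, 1, -9, 3, -2]
end: lo=2, hi=2; A = [-11, -12, -10, 2, -1, -5, -3, -4, 5, 1, -9, 3, -2]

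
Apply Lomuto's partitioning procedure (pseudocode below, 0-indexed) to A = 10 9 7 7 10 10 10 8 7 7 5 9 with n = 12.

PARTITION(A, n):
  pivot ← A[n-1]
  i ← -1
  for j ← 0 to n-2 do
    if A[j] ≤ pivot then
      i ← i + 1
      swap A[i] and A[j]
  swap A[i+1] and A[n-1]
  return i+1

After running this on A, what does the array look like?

9 7 7 8 7 7 5 9 10 10 10 10

pivot=9, i=-1
j=0: 10>9, skip
j=1: 9≤9, i=0, swap(0,1) ⇒ 9 10 7 7 10 10 10 8 7 7 5 9
j=2: 7≤9, i=1, swap(1,2) ⇒ 9 7 10 7 10 10 10 8 7 7 5 9
j=3: 7≤9, i=2, swap(2,3) ⇒ 9 7 7 10 10 10 10 8 7 7 5 9
j=4: 10>9, skip
j=5: 10>9, skip
j=6: 10>9, skip
j=7: 8≤9, i=3, swap(3,7) ⇒ 9 7 7 8 10 10 10 10 7 7 5 9
j=8: 7≤9, i=4, swap(4,8) ⇒ 9 7 7 8 7 10 10 10 10 7 5 9
j=9: 7≤9, i=5, swap(5,9) ⇒ 9 7 7 8 7 7 10 10 10 10 5 9
j=10: 5≤9, i=6, swap(6,10) ⇒ 9 7 7 8 7 7 5 10 10 10 10 9
swap(7,11) ⇒ 9 7 7 8 7 7 5 9 10 10 10 10; return 7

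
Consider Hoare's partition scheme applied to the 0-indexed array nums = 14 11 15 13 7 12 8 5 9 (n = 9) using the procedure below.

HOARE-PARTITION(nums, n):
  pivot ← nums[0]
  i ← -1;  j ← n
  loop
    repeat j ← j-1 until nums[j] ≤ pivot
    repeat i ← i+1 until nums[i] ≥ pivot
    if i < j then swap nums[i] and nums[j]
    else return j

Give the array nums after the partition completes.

9 11 5 13 7 12 8 15 14

pivot=14
j stops at 8 (9), i stops at 0 (14); swap ⇒ 9 11 15 13 7 12 8 5 14
j stops at 7 (5), i stops at 2 (15); swap ⇒ 9 11 5 13 7 12 8 15 14
j stops at 6, i stops at 7; i≥j ⇒ return 6. nums=9 11 5 13 7 12 8 15 14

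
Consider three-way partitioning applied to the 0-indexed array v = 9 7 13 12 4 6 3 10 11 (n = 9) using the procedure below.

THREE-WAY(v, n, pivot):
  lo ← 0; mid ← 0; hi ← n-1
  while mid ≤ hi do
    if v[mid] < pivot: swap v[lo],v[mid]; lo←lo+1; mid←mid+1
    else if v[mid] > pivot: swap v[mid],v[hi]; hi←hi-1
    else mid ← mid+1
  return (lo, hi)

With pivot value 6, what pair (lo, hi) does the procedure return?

pivot = 6; lo=0, mid=0, hi=8
v[mid]=9>6: swap v[0],v[8]; hi=7 → 11 7 13 12 4 6 3 10 9
v[mid]=11>6: swap v[0],v[7]; hi=6 → 10 7 13 12 4 6 3 11 9
v[mid]=10>6: swap v[0],v[6]; hi=5 → 3 7 13 12 4 6 10 11 9
v[mid]=3<6: swap v[0],v[0]; lo=1,mid=1 → 3 7 13 12 4 6 10 11 9
v[mid]=7>6: swap v[1],v[5]; hi=4 → 3 6 13 12 4 7 10 11 9
v[mid]=6=6: mid=2
v[mid]=13>6: swap v[2],v[4]; hi=3 → 3 6 4 12 13 7 10 11 9
v[mid]=4<6: swap v[1],v[2]; lo=2,mid=3 → 3 4 6 12 13 7 10 11 9
v[mid]=12>6: swap v[3],v[3]; hi=2 → 3 4 6 12 13 7 10 11 9
end: lo=2, hi=2; v = 3 4 6 12 13 7 10 11 9

(2, 2)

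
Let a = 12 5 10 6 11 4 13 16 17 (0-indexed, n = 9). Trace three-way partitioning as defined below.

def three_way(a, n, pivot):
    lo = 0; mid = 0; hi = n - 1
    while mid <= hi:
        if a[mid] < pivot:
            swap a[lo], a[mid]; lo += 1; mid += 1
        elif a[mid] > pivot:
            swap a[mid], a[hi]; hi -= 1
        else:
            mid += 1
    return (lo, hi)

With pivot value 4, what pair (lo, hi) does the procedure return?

pivot = 4; lo=0, mid=0, hi=8
a[mid]=12>4: swap a[0],a[8]; hi=7 → 17 5 10 6 11 4 13 16 12
a[mid]=17>4: swap a[0],a[7]; hi=6 → 16 5 10 6 11 4 13 17 12
a[mid]=16>4: swap a[0],a[6]; hi=5 → 13 5 10 6 11 4 16 17 12
a[mid]=13>4: swap a[0],a[5]; hi=4 → 4 5 10 6 11 13 16 17 12
a[mid]=4=4: mid=1
a[mid]=5>4: swap a[1],a[4]; hi=3 → 4 11 10 6 5 13 16 17 12
a[mid]=11>4: swap a[1],a[3]; hi=2 → 4 6 10 11 5 13 16 17 12
a[mid]=6>4: swap a[1],a[2]; hi=1 → 4 10 6 11 5 13 16 17 12
a[mid]=10>4: swap a[1],a[1]; hi=0 → 4 10 6 11 5 13 16 17 12
end: lo=0, hi=0; a = 4 10 6 11 5 13 16 17 12

(0, 0)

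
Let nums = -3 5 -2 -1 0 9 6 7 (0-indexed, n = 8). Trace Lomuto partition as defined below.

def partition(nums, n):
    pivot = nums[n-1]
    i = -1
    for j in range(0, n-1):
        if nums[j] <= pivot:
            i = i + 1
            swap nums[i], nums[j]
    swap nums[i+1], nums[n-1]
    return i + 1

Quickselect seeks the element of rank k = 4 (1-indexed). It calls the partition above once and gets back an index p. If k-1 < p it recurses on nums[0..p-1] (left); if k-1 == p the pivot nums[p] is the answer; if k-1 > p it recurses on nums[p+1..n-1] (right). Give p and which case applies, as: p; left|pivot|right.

pivot = nums[7] = 7; i = -1
j=0: nums[0]=-3 ≤ 7 → i=0, swap nums[0],nums[0] (no change) → -3 5 -2 -1 0 9 6 7
j=1: nums[1]=5 ≤ 7 → i=1, swap nums[1],nums[1] (no change) → -3 5 -2 -1 0 9 6 7
j=2: nums[2]=-2 ≤ 7 → i=2, swap nums[2],nums[2] (no change) → -3 5 -2 -1 0 9 6 7
j=3: nums[3]=-1 ≤ 7 → i=3, swap nums[3],nums[3] (no change) → -3 5 -2 -1 0 9 6 7
j=4: nums[4]=0 ≤ 7 → i=4, swap nums[4],nums[4] (no change) → -3 5 -2 -1 0 9 6 7
j=5: nums[5]=9 > 7 → no swap
j=6: nums[6]=6 ≤ 7 → i=5, swap nums[5],nums[6] → -3 5 -2 -1 0 6 9 7
final swap nums[6],nums[7] → -3 5 -2 -1 0 6 7 9; return 6
p = 6; k-1 = 3 < 6 ⇒ left

6; left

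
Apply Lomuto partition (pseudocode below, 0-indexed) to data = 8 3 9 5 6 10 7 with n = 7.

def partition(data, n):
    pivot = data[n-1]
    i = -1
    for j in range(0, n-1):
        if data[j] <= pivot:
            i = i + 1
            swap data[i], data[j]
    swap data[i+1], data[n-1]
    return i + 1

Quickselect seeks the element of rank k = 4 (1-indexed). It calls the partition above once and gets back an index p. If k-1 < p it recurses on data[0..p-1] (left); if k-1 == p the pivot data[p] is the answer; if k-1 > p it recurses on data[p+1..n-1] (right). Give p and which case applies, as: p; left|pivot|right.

3; pivot

pivot = data[6] = 7; i = -1
j=0: data[0]=8 > 7 → no swap
j=1: data[1]=3 ≤ 7 → i=0, swap data[0],data[1] → 3 8 9 5 6 10 7
j=2: data[2]=9 > 7 → no swap
j=3: data[3]=5 ≤ 7 → i=1, swap data[1],data[3] → 3 5 9 8 6 10 7
j=4: data[4]=6 ≤ 7 → i=2, swap data[2],data[4] → 3 5 6 8 9 10 7
j=5: data[5]=10 > 7 → no swap
final swap data[3],data[6] → 3 5 6 7 9 10 8; return 3
p = 3; k-1 = 3 == 3 ⇒ pivot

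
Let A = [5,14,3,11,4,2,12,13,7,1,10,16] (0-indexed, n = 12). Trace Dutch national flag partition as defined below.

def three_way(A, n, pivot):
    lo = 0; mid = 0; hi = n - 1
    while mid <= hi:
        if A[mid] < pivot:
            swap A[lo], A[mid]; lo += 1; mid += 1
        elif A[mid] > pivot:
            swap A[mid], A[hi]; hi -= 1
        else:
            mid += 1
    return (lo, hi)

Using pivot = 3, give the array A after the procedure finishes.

[1,2,3,4,11,12,13,7,14,10,16,5]

lo=0 mid=0 hi=11
5>3: swap(0,11), hi=10 ⇒ [16,14,3,11,4,2,12,13,7,1,10,5]
16>3: swap(0,10), hi=9 ⇒ [10,14,3,11,4,2,12,13,7,1,16,5]
10>3: swap(0,9), hi=8 ⇒ [1,14,3,11,4,2,12,13,7,10,16,5]
1<3: swap(0,0), lo=1 mid=1 ⇒ [1,14,3,11,4,2,12,13,7,10,16,5]
14>3: swap(1,8), hi=7 ⇒ [1,7,3,11,4,2,12,13,14,10,16,5]
7>3: swap(1,7), hi=6 ⇒ [1,13,3,11,4,2,12,7,14,10,16,5]
13>3: swap(1,6), hi=5 ⇒ [1,12,3,11,4,2,13,7,14,10,16,5]
12>3: swap(1,5), hi=4 ⇒ [1,2,3,11,4,12,13,7,14,10,16,5]
2<3: swap(1,1), lo=2 mid=2 ⇒ [1,2,3,11,4,12,13,7,14,10,16,5]
3=3: mid=3
11>3: swap(3,4), hi=3 ⇒ [1,2,3,4,11,12,13,7,14,10,16,5]
4>3: swap(3,3), hi=2 ⇒ [1,2,3,4,11,12,13,7,14,10,16,5]
done. lo=2 hi=2; A=[1,2,3,4,11,12,13,7,14,10,16,5]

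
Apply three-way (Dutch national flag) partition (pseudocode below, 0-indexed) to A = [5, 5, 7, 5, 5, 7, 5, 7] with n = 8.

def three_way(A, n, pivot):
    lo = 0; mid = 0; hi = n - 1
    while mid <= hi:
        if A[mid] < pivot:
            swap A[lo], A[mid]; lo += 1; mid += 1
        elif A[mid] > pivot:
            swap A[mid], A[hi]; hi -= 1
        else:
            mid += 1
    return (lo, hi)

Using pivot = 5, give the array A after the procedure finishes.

[5, 5, 5, 5, 5, 7, 7, 7]

lo=0 mid=0 hi=7
5=5: mid=1
5=5: mid=2
7>5: swap(2,7), hi=6 ⇒ [5, 5, 7, 5, 5, 7, 5, 7]
7>5: swap(2,6), hi=5 ⇒ [5, 5, 5, 5, 5, 7, 7, 7]
5=5: mid=3
5=5: mid=4
5=5: mid=5
7>5: swap(5,5), hi=4 ⇒ [5, 5, 5, 5, 5, 7, 7, 7]
done. lo=0 hi=4; A=[5, 5, 5, 5, 5, 7, 7, 7]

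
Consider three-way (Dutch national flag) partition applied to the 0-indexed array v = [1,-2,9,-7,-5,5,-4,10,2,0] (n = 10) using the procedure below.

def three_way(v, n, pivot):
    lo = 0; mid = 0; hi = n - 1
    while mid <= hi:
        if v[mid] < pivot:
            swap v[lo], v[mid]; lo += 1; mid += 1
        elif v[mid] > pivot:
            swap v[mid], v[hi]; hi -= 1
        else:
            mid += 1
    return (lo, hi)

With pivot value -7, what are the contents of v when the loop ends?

pivot = -7; lo=0, mid=0, hi=9
v[mid]=1>-7: swap v[0],v[9]; hi=8 → [0,-2,9,-7,-5,5,-4,10,2,1]
v[mid]=0>-7: swap v[0],v[8]; hi=7 → [2,-2,9,-7,-5,5,-4,10,0,1]
v[mid]=2>-7: swap v[0],v[7]; hi=6 → [10,-2,9,-7,-5,5,-4,2,0,1]
v[mid]=10>-7: swap v[0],v[6]; hi=5 → [-4,-2,9,-7,-5,5,10,2,0,1]
v[mid]=-4>-7: swap v[0],v[5]; hi=4 → [5,-2,9,-7,-5,-4,10,2,0,1]
v[mid]=5>-7: swap v[0],v[4]; hi=3 → [-5,-2,9,-7,5,-4,10,2,0,1]
v[mid]=-5>-7: swap v[0],v[3]; hi=2 → [-7,-2,9,-5,5,-4,10,2,0,1]
v[mid]=-7=-7: mid=1
v[mid]=-2>-7: swap v[1],v[2]; hi=1 → [-7,9,-2,-5,5,-4,10,2,0,1]
v[mid]=9>-7: swap v[1],v[1]; hi=0 → [-7,9,-2,-5,5,-4,10,2,0,1]
end: lo=0, hi=0; v = [-7,9,-2,-5,5,-4,10,2,0,1]

[-7,9,-2,-5,5,-4,10,2,0,1]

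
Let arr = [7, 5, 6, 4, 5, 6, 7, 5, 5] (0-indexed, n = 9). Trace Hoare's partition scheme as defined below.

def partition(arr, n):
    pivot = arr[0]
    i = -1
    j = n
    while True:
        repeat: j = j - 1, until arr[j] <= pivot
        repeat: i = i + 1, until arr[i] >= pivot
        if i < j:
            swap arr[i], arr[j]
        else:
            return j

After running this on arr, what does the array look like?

pivot = arr[0] = 7; i = -1, j = 9
j→8 (arr[8]=5≤7), i→0 (arr[0]=7≥7); i<j, swap → [5, 5, 6, 4, 5, 6, 7, 5, 7]
j→7 (arr[7]=5≤7), i→6 (arr[6]=7≥7); i<j, swap → [5, 5, 6, 4, 5, 6, 5, 7, 7]
j→6, i→7; i≥j, return j=6. arr = [5, 5, 6, 4, 5, 6, 5, 7, 7]

[5, 5, 6, 4, 5, 6, 5, 7, 7]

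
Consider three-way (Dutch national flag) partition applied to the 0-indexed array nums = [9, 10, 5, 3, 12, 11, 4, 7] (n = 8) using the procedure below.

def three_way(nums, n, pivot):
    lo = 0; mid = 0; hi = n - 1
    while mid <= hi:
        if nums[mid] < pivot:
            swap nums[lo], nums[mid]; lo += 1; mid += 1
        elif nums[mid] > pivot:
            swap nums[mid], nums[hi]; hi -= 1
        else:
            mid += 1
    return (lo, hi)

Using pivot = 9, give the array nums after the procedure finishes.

pivot = 9; lo=0, mid=0, hi=7
nums[mid]=9=9: mid=1
nums[mid]=10>9: swap nums[1],nums[7]; hi=6 → [9, 7, 5, 3, 12, 11, 4, 10]
nums[mid]=7<9: swap nums[0],nums[1]; lo=1,mid=2 → [7, 9, 5, 3, 12, 11, 4, 10]
nums[mid]=5<9: swap nums[1],nums[2]; lo=2,mid=3 → [7, 5, 9, 3, 12, 11, 4, 10]
nums[mid]=3<9: swap nums[2],nums[3]; lo=3,mid=4 → [7, 5, 3, 9, 12, 11, 4, 10]
nums[mid]=12>9: swap nums[4],nums[6]; hi=5 → [7, 5, 3, 9, 4, 11, 12, 10]
nums[mid]=4<9: swap nums[3],nums[4]; lo=4,mid=5 → [7, 5, 3, 4, 9, 11, 12, 10]
nums[mid]=11>9: swap nums[5],nums[5]; hi=4 → [7, 5, 3, 4, 9, 11, 12, 10]
end: lo=4, hi=4; nums = [7, 5, 3, 4, 9, 11, 12, 10]

[7, 5, 3, 4, 9, 11, 12, 10]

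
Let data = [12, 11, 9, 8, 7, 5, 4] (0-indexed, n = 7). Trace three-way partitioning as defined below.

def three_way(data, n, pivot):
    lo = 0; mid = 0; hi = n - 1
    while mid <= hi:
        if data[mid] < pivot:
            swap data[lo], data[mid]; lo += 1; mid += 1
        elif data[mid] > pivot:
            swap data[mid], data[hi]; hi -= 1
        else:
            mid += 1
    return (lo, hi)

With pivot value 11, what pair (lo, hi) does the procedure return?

(5, 5)

lo=0 mid=0 hi=6
12>11: swap(0,6), hi=5 ⇒ [4, 11, 9, 8, 7, 5, 12]
4<11: swap(0,0), lo=1 mid=1 ⇒ [4, 11, 9, 8, 7, 5, 12]
11=11: mid=2
9<11: swap(1,2), lo=2 mid=3 ⇒ [4, 9, 11, 8, 7, 5, 12]
8<11: swap(2,3), lo=3 mid=4 ⇒ [4, 9, 8, 11, 7, 5, 12]
7<11: swap(3,4), lo=4 mid=5 ⇒ [4, 9, 8, 7, 11, 5, 12]
5<11: swap(4,5), lo=5 mid=6 ⇒ [4, 9, 8, 7, 5, 11, 12]
done. lo=5 hi=5; data=[4, 9, 8, 7, 5, 11, 12]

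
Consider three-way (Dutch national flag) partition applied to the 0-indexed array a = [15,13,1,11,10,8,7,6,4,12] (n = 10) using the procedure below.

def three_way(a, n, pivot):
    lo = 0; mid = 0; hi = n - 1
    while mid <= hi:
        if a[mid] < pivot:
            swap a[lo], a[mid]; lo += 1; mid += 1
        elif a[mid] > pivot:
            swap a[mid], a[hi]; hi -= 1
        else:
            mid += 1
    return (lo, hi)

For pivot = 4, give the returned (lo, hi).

lo=0 mid=0 hi=9
15>4: swap(0,9), hi=8 ⇒ [12,13,1,11,10,8,7,6,4,15]
12>4: swap(0,8), hi=7 ⇒ [4,13,1,11,10,8,7,6,12,15]
4=4: mid=1
13>4: swap(1,7), hi=6 ⇒ [4,6,1,11,10,8,7,13,12,15]
6>4: swap(1,6), hi=5 ⇒ [4,7,1,11,10,8,6,13,12,15]
7>4: swap(1,5), hi=4 ⇒ [4,8,1,11,10,7,6,13,12,15]
8>4: swap(1,4), hi=3 ⇒ [4,10,1,11,8,7,6,13,12,15]
10>4: swap(1,3), hi=2 ⇒ [4,11,1,10,8,7,6,13,12,15]
11>4: swap(1,2), hi=1 ⇒ [4,1,11,10,8,7,6,13,12,15]
1<4: swap(0,1), lo=1 mid=2 ⇒ [1,4,11,10,8,7,6,13,12,15]
done. lo=1 hi=1; a=[1,4,11,10,8,7,6,13,12,15]

(1, 1)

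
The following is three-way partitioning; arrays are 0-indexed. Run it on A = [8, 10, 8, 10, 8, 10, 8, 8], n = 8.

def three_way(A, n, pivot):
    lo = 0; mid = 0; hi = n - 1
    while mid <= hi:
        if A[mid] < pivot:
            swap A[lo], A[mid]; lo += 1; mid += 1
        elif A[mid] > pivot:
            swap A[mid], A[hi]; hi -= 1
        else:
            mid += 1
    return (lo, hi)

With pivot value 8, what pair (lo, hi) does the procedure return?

pivot = 8; lo=0, mid=0, hi=7
A[mid]=8=8: mid=1
A[mid]=10>8: swap A[1],A[7]; hi=6 → [8, 8, 8, 10, 8, 10, 8, 10]
A[mid]=8=8: mid=2
A[mid]=8=8: mid=3
A[mid]=10>8: swap A[3],A[6]; hi=5 → [8, 8, 8, 8, 8, 10, 10, 10]
A[mid]=8=8: mid=4
A[mid]=8=8: mid=5
A[mid]=10>8: swap A[5],A[5]; hi=4 → [8, 8, 8, 8, 8, 10, 10, 10]
end: lo=0, hi=4; A = [8, 8, 8, 8, 8, 10, 10, 10]

(0, 4)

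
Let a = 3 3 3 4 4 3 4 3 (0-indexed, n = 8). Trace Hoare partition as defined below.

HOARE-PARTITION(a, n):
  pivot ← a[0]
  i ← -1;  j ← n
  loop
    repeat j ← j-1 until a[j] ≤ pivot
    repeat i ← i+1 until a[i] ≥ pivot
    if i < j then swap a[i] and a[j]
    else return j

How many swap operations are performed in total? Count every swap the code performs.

2

pivot = a[0] = 3; i = -1, j = 8
j→7 (a[7]=3≤3), i→0 (a[0]=3≥3); i<j, swap → 3 3 3 4 4 3 4 3
j→5 (a[5]=3≤3), i→1 (a[1]=3≥3); i<j, swap → 3 3 3 4 4 3 4 3
j→2, i→2; i≥j, return j=2. a = 3 3 3 4 4 3 4 3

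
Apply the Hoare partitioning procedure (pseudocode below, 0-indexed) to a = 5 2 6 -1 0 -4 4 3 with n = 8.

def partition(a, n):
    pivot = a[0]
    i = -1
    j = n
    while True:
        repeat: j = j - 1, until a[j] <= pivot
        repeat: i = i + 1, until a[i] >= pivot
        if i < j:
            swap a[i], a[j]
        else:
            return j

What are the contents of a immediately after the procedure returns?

3 2 4 -1 0 -4 6 5

pivot=5
j stops at 7 (3), i stops at 0 (5); swap ⇒ 3 2 6 -1 0 -4 4 5
j stops at 6 (4), i stops at 2 (6); swap ⇒ 3 2 4 -1 0 -4 6 5
j stops at 5, i stops at 6; i≥j ⇒ return 5. a=3 2 4 -1 0 -4 6 5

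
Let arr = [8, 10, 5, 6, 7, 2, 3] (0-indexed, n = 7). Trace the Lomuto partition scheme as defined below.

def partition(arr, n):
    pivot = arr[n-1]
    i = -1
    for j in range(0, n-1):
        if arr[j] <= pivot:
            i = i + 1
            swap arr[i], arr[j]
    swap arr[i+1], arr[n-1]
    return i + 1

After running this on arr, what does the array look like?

[2, 3, 5, 6, 7, 8, 10]

pivot=3, i=-1
j=0: 8>3, skip
j=1: 10>3, skip
j=2: 5>3, skip
j=3: 6>3, skip
j=4: 7>3, skip
j=5: 2≤3, i=0, swap(0,5) ⇒ [2, 10, 5, 6, 7, 8, 3]
swap(1,6) ⇒ [2, 3, 5, 6, 7, 8, 10]; return 1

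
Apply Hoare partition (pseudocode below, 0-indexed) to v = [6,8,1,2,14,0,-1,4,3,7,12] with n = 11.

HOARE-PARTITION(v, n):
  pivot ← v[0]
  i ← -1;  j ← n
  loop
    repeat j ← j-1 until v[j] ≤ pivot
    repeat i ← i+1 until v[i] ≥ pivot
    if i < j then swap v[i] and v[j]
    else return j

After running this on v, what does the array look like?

[3,4,1,2,-1,0,14,8,6,7,12]

pivot=6
j stops at 8 (3), i stops at 0 (6); swap ⇒ [3,8,1,2,14,0,-1,4,6,7,12]
j stops at 7 (4), i stops at 1 (8); swap ⇒ [3,4,1,2,14,0,-1,8,6,7,12]
j stops at 6 (-1), i stops at 4 (14); swap ⇒ [3,4,1,2,-1,0,14,8,6,7,12]
j stops at 5, i stops at 6; i≥j ⇒ return 5. v=[3,4,1,2,-1,0,14,8,6,7,12]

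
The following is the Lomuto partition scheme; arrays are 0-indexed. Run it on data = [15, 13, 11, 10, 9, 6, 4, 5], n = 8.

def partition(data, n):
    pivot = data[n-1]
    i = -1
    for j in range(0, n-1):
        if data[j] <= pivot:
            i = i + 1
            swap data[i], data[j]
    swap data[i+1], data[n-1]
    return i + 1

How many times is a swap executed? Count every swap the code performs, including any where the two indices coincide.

pivot=5, i=-1
j=0: 15>5, skip
j=1: 13>5, skip
j=2: 11>5, skip
j=3: 10>5, skip
j=4: 9>5, skip
j=5: 6>5, skip
j=6: 4≤5, i=0, swap(0,6) ⇒ [4, 13, 11, 10, 9, 6, 15, 5]
swap(1,7) ⇒ [4, 5, 11, 10, 9, 6, 15, 13]; return 1

2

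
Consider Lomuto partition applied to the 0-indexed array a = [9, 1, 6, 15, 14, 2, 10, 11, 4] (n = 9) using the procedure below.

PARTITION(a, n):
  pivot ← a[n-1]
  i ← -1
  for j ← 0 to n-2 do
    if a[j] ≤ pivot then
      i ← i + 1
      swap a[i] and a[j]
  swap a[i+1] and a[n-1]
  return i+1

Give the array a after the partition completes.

[1, 2, 4, 15, 14, 9, 10, 11, 6]

pivot = a[8] = 4; i = -1
j=0: a[0]=9 > 4 → no swap
j=1: a[1]=1 ≤ 4 → i=0, swap a[0],a[1] → [1, 9, 6, 15, 14, 2, 10, 11, 4]
j=2: a[2]=6 > 4 → no swap
j=3: a[3]=15 > 4 → no swap
j=4: a[4]=14 > 4 → no swap
j=5: a[5]=2 ≤ 4 → i=1, swap a[1],a[5] → [1, 2, 6, 15, 14, 9, 10, 11, 4]
j=6: a[6]=10 > 4 → no swap
j=7: a[7]=11 > 4 → no swap
final swap a[2],a[8] → [1, 2, 4, 15, 14, 9, 10, 11, 6]; return 2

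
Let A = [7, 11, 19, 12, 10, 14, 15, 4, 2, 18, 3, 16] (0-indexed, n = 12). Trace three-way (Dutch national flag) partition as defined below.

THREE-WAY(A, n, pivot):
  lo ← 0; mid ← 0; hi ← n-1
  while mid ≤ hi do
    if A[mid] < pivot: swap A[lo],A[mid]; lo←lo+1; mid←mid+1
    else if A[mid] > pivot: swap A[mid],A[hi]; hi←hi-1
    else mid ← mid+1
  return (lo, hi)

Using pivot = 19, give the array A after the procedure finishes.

[7, 11, 12, 10, 14, 15, 4, 2, 18, 3, 16, 19]

pivot = 19; lo=0, mid=0, hi=11
A[mid]=7<19: swap A[0],A[0]; lo=1,mid=1 → [7, 11, 19, 12, 10, 14, 15, 4, 2, 18, 3, 16]
A[mid]=11<19: swap A[1],A[1]; lo=2,mid=2 → [7, 11, 19, 12, 10, 14, 15, 4, 2, 18, 3, 16]
A[mid]=19=19: mid=3
A[mid]=12<19: swap A[2],A[3]; lo=3,mid=4 → [7, 11, 12, 19, 10, 14, 15, 4, 2, 18, 3, 16]
A[mid]=10<19: swap A[3],A[4]; lo=4,mid=5 → [7, 11, 12, 10, 19, 14, 15, 4, 2, 18, 3, 16]
A[mid]=14<19: swap A[4],A[5]; lo=5,mid=6 → [7, 11, 12, 10, 14, 19, 15, 4, 2, 18, 3, 16]
A[mid]=15<19: swap A[5],A[6]; lo=6,mid=7 → [7, 11, 12, 10, 14, 15, 19, 4, 2, 18, 3, 16]
A[mid]=4<19: swap A[6],A[7]; lo=7,mid=8 → [7, 11, 12, 10, 14, 15, 4, 19, 2, 18, 3, 16]
A[mid]=2<19: swap A[7],A[8]; lo=8,mid=9 → [7, 11, 12, 10, 14, 15, 4, 2, 19, 18, 3, 16]
A[mid]=18<19: swap A[8],A[9]; lo=9,mid=10 → [7, 11, 12, 10, 14, 15, 4, 2, 18, 19, 3, 16]
A[mid]=3<19: swap A[9],A[10]; lo=10,mid=11 → [7, 11, 12, 10, 14, 15, 4, 2, 18, 3, 19, 16]
A[mid]=16<19: swap A[10],A[11]; lo=11,mid=12 → [7, 11, 12, 10, 14, 15, 4, 2, 18, 3, 16, 19]
end: lo=11, hi=11; A = [7, 11, 12, 10, 14, 15, 4, 2, 18, 3, 16, 19]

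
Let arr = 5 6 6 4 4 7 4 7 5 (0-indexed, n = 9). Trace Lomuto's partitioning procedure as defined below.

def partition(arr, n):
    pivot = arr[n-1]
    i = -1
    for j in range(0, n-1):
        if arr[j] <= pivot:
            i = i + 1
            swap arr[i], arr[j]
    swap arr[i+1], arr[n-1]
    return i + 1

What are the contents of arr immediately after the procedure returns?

5 4 4 4 5 7 6 7 6

pivot=5, i=-1
j=0: 5≤5, i=0, swap(0,0) ⇒ 5 6 6 4 4 7 4 7 5
j=1: 6>5, skip
j=2: 6>5, skip
j=3: 4≤5, i=1, swap(1,3) ⇒ 5 4 6 6 4 7 4 7 5
j=4: 4≤5, i=2, swap(2,4) ⇒ 5 4 4 6 6 7 4 7 5
j=5: 7>5, skip
j=6: 4≤5, i=3, swap(3,6) ⇒ 5 4 4 4 6 7 6 7 5
j=7: 7>5, skip
swap(4,8) ⇒ 5 4 4 4 5 7 6 7 6; return 4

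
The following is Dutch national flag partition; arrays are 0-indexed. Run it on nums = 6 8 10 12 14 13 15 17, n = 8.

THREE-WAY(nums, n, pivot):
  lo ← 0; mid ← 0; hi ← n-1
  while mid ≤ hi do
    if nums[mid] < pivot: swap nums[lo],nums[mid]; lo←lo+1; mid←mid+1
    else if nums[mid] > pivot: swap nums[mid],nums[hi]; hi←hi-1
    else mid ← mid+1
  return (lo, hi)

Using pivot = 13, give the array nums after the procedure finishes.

6 8 10 12 13 15 17 14

pivot = 13; lo=0, mid=0, hi=7
nums[mid]=6<13: swap nums[0],nums[0]; lo=1,mid=1 → 6 8 10 12 14 13 15 17
nums[mid]=8<13: swap nums[1],nums[1]; lo=2,mid=2 → 6 8 10 12 14 13 15 17
nums[mid]=10<13: swap nums[2],nums[2]; lo=3,mid=3 → 6 8 10 12 14 13 15 17
nums[mid]=12<13: swap nums[3],nums[3]; lo=4,mid=4 → 6 8 10 12 14 13 15 17
nums[mid]=14>13: swap nums[4],nums[7]; hi=6 → 6 8 10 12 17 13 15 14
nums[mid]=17>13: swap nums[4],nums[6]; hi=5 → 6 8 10 12 15 13 17 14
nums[mid]=15>13: swap nums[4],nums[5]; hi=4 → 6 8 10 12 13 15 17 14
nums[mid]=13=13: mid=5
end: lo=4, hi=4; nums = 6 8 10 12 13 15 17 14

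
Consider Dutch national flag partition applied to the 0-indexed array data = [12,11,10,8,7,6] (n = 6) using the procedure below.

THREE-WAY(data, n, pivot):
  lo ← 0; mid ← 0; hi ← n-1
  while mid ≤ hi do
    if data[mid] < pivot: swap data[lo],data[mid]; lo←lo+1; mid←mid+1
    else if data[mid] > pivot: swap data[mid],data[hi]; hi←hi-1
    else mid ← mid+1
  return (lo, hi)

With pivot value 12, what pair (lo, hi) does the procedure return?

lo=0 mid=0 hi=5
12=12: mid=1
11<12: swap(0,1), lo=1 mid=2 ⇒ [11,12,10,8,7,6]
10<12: swap(1,2), lo=2 mid=3 ⇒ [11,10,12,8,7,6]
8<12: swap(2,3), lo=3 mid=4 ⇒ [11,10,8,12,7,6]
7<12: swap(3,4), lo=4 mid=5 ⇒ [11,10,8,7,12,6]
6<12: swap(4,5), lo=5 mid=6 ⇒ [11,10,8,7,6,12]
done. lo=5 hi=5; data=[11,10,8,7,6,12]

(5, 5)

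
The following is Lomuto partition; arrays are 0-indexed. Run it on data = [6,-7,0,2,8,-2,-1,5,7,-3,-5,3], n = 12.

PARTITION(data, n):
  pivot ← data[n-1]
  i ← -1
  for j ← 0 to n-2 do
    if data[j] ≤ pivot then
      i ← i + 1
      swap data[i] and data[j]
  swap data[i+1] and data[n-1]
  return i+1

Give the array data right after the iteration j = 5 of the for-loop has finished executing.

pivot = data[11] = 3; i = -1
j=0: data[0]=6 > 3 → no swap
j=1: data[1]=-7 ≤ 3 → i=0, swap data[0],data[1] → [-7,6,0,2,8,-2,-1,5,7,-3,-5,3]
j=2: data[2]=0 ≤ 3 → i=1, swap data[1],data[2] → [-7,0,6,2,8,-2,-1,5,7,-3,-5,3]
j=3: data[3]=2 ≤ 3 → i=2, swap data[2],data[3] → [-7,0,2,6,8,-2,-1,5,7,-3,-5,3]
j=4: data[4]=8 > 3 → no swap
j=5: data[5]=-2 ≤ 3 → i=3, swap data[3],data[5] → [-7,0,2,-2,8,6,-1,5,7,-3,-5,3]
(after j=5) data = [-7,0,2,-2,8,6,-1,5,7,-3,-5,3]

[-7,0,2,-2,8,6,-1,5,7,-3,-5,3]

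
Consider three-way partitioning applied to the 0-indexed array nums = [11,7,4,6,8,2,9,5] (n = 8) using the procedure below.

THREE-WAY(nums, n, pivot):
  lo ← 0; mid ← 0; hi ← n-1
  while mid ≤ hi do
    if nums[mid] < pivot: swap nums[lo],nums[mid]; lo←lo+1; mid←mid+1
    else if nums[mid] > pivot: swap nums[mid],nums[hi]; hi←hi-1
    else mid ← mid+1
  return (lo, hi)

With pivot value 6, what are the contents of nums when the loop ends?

[5,2,4,6,8,9,7,11]

pivot = 6; lo=0, mid=0, hi=7
nums[mid]=11>6: swap nums[0],nums[7]; hi=6 → [5,7,4,6,8,2,9,11]
nums[mid]=5<6: swap nums[0],nums[0]; lo=1,mid=1 → [5,7,4,6,8,2,9,11]
nums[mid]=7>6: swap nums[1],nums[6]; hi=5 → [5,9,4,6,8,2,7,11]
nums[mid]=9>6: swap nums[1],nums[5]; hi=4 → [5,2,4,6,8,9,7,11]
nums[mid]=2<6: swap nums[1],nums[1]; lo=2,mid=2 → [5,2,4,6,8,9,7,11]
nums[mid]=4<6: swap nums[2],nums[2]; lo=3,mid=3 → [5,2,4,6,8,9,7,11]
nums[mid]=6=6: mid=4
nums[mid]=8>6: swap nums[4],nums[4]; hi=3 → [5,2,4,6,8,9,7,11]
end: lo=3, hi=3; nums = [5,2,4,6,8,9,7,11]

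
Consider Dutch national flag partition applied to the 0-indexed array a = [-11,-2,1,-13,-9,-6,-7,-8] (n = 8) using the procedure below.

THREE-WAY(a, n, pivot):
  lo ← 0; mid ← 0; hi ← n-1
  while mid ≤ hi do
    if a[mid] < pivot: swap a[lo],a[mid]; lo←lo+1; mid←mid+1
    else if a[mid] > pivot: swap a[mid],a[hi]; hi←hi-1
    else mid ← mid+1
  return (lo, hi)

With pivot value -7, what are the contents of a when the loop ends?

[-11,-8,-13,-9,-7,-6,1,-2]

lo=0 mid=0 hi=7
-11<-7: swap(0,0), lo=1 mid=1 ⇒ [-11,-2,1,-13,-9,-6,-7,-8]
-2>-7: swap(1,7), hi=6 ⇒ [-11,-8,1,-13,-9,-6,-7,-2]
-8<-7: swap(1,1), lo=2 mid=2 ⇒ [-11,-8,1,-13,-9,-6,-7,-2]
1>-7: swap(2,6), hi=5 ⇒ [-11,-8,-7,-13,-9,-6,1,-2]
-7=-7: mid=3
-13<-7: swap(2,3), lo=3 mid=4 ⇒ [-11,-8,-13,-7,-9,-6,1,-2]
-9<-7: swap(3,4), lo=4 mid=5 ⇒ [-11,-8,-13,-9,-7,-6,1,-2]
-6>-7: swap(5,5), hi=4 ⇒ [-11,-8,-13,-9,-7,-6,1,-2]
done. lo=4 hi=4; a=[-11,-8,-13,-9,-7,-6,1,-2]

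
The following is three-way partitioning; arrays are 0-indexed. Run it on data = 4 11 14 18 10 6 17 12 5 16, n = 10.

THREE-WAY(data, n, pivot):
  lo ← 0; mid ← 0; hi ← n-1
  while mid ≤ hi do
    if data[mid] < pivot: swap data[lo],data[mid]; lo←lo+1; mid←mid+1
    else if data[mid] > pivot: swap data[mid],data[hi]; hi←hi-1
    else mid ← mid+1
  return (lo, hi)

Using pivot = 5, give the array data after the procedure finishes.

pivot = 5; lo=0, mid=0, hi=9
data[mid]=4<5: swap data[0],data[0]; lo=1,mid=1 → 4 11 14 18 10 6 17 12 5 16
data[mid]=11>5: swap data[1],data[9]; hi=8 → 4 16 14 18 10 6 17 12 5 11
data[mid]=16>5: swap data[1],data[8]; hi=7 → 4 5 14 18 10 6 17 12 16 11
data[mid]=5=5: mid=2
data[mid]=14>5: swap data[2],data[7]; hi=6 → 4 5 12 18 10 6 17 14 16 11
data[mid]=12>5: swap data[2],data[6]; hi=5 → 4 5 17 18 10 6 12 14 16 11
data[mid]=17>5: swap data[2],data[5]; hi=4 → 4 5 6 18 10 17 12 14 16 11
data[mid]=6>5: swap data[2],data[4]; hi=3 → 4 5 10 18 6 17 12 14 16 11
data[mid]=10>5: swap data[2],data[3]; hi=2 → 4 5 18 10 6 17 12 14 16 11
data[mid]=18>5: swap data[2],data[2]; hi=1 → 4 5 18 10 6 17 12 14 16 11
end: lo=1, hi=1; data = 4 5 18 10 6 17 12 14 16 11

4 5 18 10 6 17 12 14 16 11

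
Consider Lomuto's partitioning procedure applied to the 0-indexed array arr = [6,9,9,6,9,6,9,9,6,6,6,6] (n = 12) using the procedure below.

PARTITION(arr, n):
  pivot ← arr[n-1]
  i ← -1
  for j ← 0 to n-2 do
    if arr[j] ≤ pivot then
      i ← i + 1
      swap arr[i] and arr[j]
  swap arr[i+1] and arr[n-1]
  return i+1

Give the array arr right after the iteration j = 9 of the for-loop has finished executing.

[6,6,6,6,6,9,9,9,9,9,6,6]

pivot=6, i=-1
j=0: 6≤6, i=0, swap(0,0) ⇒ [6,9,9,6,9,6,9,9,6,6,6,6]
j=1: 9>6, skip
j=2: 9>6, skip
j=3: 6≤6, i=1, swap(1,3) ⇒ [6,6,9,9,9,6,9,9,6,6,6,6]
j=4: 9>6, skip
j=5: 6≤6, i=2, swap(2,5) ⇒ [6,6,6,9,9,9,9,9,6,6,6,6]
j=6: 9>6, skip
j=7: 9>6, skip
j=8: 6≤6, i=3, swap(3,8) ⇒ [6,6,6,6,9,9,9,9,9,6,6,6]
j=9: 6≤6, i=4, swap(4,9) ⇒ [6,6,6,6,6,9,9,9,9,9,6,6]
(after j=9) arr = [6,6,6,6,6,9,9,9,9,9,6,6]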